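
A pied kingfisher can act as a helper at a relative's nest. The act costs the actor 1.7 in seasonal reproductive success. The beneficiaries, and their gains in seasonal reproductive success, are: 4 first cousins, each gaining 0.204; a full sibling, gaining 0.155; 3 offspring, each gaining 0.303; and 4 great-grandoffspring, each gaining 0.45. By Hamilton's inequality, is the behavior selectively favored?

Hamilton's rule: the trait is favored when the sum of r·B over every recipient exceeds the actor's cost C.
r to a first cousin = 0.125 (first cousins share one grandparent pair — two paths of length 4: r = 2·(1/2)^4 = 1/8).
r to a full sibling = 1/2 (full sibs share both parents — two paths of length 2: r = 2·(1/2)^2 = 1/2).
r to an offspring = 1/2 (one parent–offspring link: r = (1/2)^1 = 1/2).
r to a great-grandoffspring = 0.125 (three parent–offspring links: r = (1/2)^3 = 1/8).
Summing one r·B term per recipient: 4·0.125·0.204 + 1·0.5·0.155 + 3·0.5·0.303 + 4·0.125·0.45 = 0.859.
0.859 < 1.7: the indirect benefit is less than the cost.

No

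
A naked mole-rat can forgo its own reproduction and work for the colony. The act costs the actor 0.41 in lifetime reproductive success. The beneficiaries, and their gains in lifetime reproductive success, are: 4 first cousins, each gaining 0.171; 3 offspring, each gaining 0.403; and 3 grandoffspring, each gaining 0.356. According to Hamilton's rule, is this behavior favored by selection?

Hamilton's rule: the trait is favored when the sum of r·B over every recipient exceeds the actor's cost C.
r to a first cousin = 1/8 (first cousins share one grandparent pair — two paths of length 4: r = 2·(1/2)^4 = 1/8).
r to an offspring = 0.5 (one parent–offspring link: r = (1/2)^1 = 1/2).
r to a grandoffspring = 0.25 (two parent–offspring links: r = (1/2)^2 = 1/4).
Summing one r·B term per recipient: 4·0.125·0.171 + 3·0.5·0.403 + 3·0.25·0.356 = 0.957.
0.957 > 0.41: the indirect benefit exceeds the cost.

Yes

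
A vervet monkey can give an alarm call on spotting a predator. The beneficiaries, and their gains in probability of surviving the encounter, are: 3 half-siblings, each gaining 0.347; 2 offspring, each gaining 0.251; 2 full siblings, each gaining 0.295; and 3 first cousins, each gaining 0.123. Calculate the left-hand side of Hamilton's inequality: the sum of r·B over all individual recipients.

r to a half-sibling = 0.25 (half-sibs share one parent — one path of length 2: r = (1/2)^2 = 1/4).
r to an offspring = 1/2 (one parent–offspring link: r = (1/2)^1 = 1/2).
r to a full sibling = 1/2 (full sibs share both parents — two paths of length 2: r = 2·(1/2)^2 = 1/2).
r to a first cousin = 1/8 (first cousins share one grandparent pair — two paths of length 4: r = 2·(1/2)^4 = 1/8).
Summing one r·B term per recipient: 3·0.25·0.347 + 2·0.5·0.251 + 2·0.5·0.295 + 3·0.125·0.123 = 0.852375.

0.852375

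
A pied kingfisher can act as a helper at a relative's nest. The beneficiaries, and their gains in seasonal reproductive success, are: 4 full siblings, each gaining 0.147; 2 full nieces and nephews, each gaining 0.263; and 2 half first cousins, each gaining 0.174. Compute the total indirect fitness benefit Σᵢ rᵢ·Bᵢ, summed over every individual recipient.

r to a full sibling = 0.5 (full sibs share both parents — two paths of length 2: r = 2·(1/2)^2 = 1/2).
r to a full niece or nephew = 0.25 (full aunt/uncle↔niece/nephew: two paths of length 3 through the shared grandparent pair: r = 2·(1/2)^3 = 1/4).
r to a half first cousin = 0.0625 (half first cousins share one grandparent — one path of length 4: r = (1/2)^4 = 1/16).
Summing one r·B term per recipient: 4·0.5·0.147 + 2·0.25·0.263 + 2·0.0625·0.174 = 0.44725.

0.44725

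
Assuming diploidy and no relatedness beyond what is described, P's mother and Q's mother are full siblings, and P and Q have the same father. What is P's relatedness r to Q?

0.375

Independent pedigree routes through distinct common ancestors add.
P and Q are related in two ways: first cousins through their mothers (r = 1/8) and half-sibs through their shared father (r = 1/4).
r = 1/8 + 1/4 = 0.375.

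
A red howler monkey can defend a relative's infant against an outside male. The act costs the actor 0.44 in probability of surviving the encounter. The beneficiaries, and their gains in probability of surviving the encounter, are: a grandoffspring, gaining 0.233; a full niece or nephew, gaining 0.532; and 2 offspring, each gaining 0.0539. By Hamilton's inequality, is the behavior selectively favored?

Hamilton's rule: the trait is favored when the sum of r·B over every recipient exceeds the actor's cost C.
r to a grandoffspring = 0.25 (two parent–offspring links: r = (1/2)^2 = 1/4).
r to a full niece or nephew = 0.25 (full aunt/uncle↔niece/nephew: two paths of length 3 through the shared grandparent pair: r = 2·(1/2)^3 = 1/4).
r to an offspring = 0.5 (one parent–offspring link: r = (1/2)^1 = 1/2).
Summing one r·B term per recipient: 1·0.25·0.233 + 1·0.25·0.532 + 2·0.5·0.0539 = 0.24515.
0.24515 < 0.44: the indirect benefit is less than the cost.

No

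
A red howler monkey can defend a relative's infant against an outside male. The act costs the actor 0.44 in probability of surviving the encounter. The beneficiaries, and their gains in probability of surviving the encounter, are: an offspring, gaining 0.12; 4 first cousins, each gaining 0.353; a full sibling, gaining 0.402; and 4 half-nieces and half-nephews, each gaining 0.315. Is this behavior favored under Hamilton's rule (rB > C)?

Hamilton's rule: the trait is favored when the sum of r·B over every recipient exceeds the actor's cost C.
r to an offspring = 0.5 (one parent–offspring link: r = (1/2)^1 = 1/2).
r to a first cousin = 0.125 (first cousins share one grandparent pair — two paths of length 4: r = 2·(1/2)^4 = 1/8).
r to a full sibling = 1/2 (full sibs share both parents — two paths of length 2: r = 2·(1/2)^2 = 1/2).
r to a half-niece or half-nephew = 1/8 (half-aunt/uncle↔niece/nephew: one path of length 3: r = (1/2)^3 = 1/8).
Summing one r·B term per recipient: 1·0.5·0.12 + 4·0.125·0.353 + 1·0.5·0.402 + 4·0.125·0.315 = 0.595.
0.595 > 0.44: the indirect benefit exceeds the cost.

Yes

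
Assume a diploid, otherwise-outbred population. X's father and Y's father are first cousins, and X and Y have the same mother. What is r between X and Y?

0.28125

Wright's path rule: contributions from independent ancestry routes add.
X and Y are related in two ways: second cousins through their fathers (r = 1/32) and half-sibs through their shared mother (r = 1/4).
r = 1/32 + 1/4 = 0.28125.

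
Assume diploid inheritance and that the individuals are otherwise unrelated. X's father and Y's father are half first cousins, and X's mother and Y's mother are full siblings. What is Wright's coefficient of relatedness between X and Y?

With two independent routes of shared ancestry, r is the sum of the two contributions.
X and Y are related in two ways: half second cousins through their fathers (r = 1/64) and first cousins through their mothers (r = 1/8).
r = 1/64 + 1/8 = 0.140625.

0.140625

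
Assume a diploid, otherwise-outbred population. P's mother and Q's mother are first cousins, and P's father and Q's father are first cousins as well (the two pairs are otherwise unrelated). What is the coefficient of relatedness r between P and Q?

With two independent routes of shared ancestry, r is the sum of the two contributions.
P and Q are related in two ways: second cousins through their mothers (r = 1/32) and second cousins through their fathers (r = 1/32).
r = 1/32 + 1/32 = 1/16 = 0.0625.

0.0625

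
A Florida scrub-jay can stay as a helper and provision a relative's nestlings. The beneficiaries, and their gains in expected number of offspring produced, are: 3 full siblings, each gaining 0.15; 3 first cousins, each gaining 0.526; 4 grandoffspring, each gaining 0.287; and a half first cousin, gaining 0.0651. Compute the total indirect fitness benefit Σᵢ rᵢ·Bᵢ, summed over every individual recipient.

0.71331875

r to a full sibling = 1/2 (full sibs share both parents — two paths of length 2: r = 2·(1/2)^2 = 1/2).
r to a first cousin = 1/8 (first cousins share one grandparent pair — two paths of length 4: r = 2·(1/2)^4 = 1/8).
r to a grandoffspring = 1/4 (two parent–offspring links: r = (1/2)^2 = 1/4).
r to a half first cousin = 0.0625 (half first cousins share one grandparent — one path of length 4: r = (1/2)^4 = 1/16).
Summing one r·B term per recipient: 3·0.5·0.15 + 3·0.125·0.526 + 4·0.25·0.287 + 1·0.0625·0.0651 = 0.71331875.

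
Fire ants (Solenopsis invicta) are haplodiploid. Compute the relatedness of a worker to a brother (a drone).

0.25

Her haploid brother carries none of their father's genes and a random half of their mother's genome; that half matches the maternal half of her own genome with probability 1/2: r = 1/2 · 1/2 = 1/4.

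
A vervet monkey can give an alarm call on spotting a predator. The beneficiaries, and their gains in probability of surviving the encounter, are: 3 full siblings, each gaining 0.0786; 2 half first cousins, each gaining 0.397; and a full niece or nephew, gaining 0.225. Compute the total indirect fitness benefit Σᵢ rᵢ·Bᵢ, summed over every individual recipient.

r to a full sibling = 1/2 (full sibs share both parents — two paths of length 2: r = 2·(1/2)^2 = 1/2).
r to a half first cousin = 1/16 (half first cousins share one grandparent — one path of length 4: r = (1/2)^4 = 1/16).
r to a full niece or nephew = 0.25 (full aunt/uncle↔niece/nephew: two paths of length 3 through the shared grandparent pair: r = 2·(1/2)^3 = 1/4).
Summing one r·B term per recipient: 3·0.5·0.0786 + 2·0.0625·0.397 + 1·0.25·0.225 = 0.223775.

0.223775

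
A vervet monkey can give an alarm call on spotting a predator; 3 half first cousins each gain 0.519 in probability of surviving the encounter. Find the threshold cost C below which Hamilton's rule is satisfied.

r to a half first cousin = 0.0625 (half first cousins share one grandparent — one path of length 4: r = (1/2)^4 = 1/16).
Hamilton's rule: n·r·B > C, so the trait is favored while C < n·r·B = 3·0.0625·0.519 = 0.0973125.

0.0973125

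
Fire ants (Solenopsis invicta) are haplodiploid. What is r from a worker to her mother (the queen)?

One meiotic link between diploid queen and diploid daughter: r = 1/2.

0.5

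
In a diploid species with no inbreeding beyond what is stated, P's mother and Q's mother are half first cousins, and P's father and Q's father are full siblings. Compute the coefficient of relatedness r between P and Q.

0.140625

With two independent routes of shared ancestry, r is the sum of the two contributions.
P and Q are related in two ways: half second cousins through their mothers (r = 1/64) and first cousins through their fathers (r = 1/8).
r = 1/64 + 1/8 = 0.140625.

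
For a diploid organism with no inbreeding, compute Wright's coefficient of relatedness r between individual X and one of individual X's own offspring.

Each parent–offspring link contributes a factor of 1/2, and independent paths through distinct common ancestors add.
One parent–offspring link: r = (1/2)^1 = 1/2.

0.5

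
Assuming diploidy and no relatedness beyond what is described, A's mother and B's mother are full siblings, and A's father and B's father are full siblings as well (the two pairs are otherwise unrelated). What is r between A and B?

Independent pedigree routes through distinct common ancestors add.
A and B are related in two ways: first cousins through their mothers (r = 1/8) and first cousins through their fathers (r = 1/8) — i.e. double first cousins.
r = 1/8 + 1/8 = 1/4 = 0.25.

0.25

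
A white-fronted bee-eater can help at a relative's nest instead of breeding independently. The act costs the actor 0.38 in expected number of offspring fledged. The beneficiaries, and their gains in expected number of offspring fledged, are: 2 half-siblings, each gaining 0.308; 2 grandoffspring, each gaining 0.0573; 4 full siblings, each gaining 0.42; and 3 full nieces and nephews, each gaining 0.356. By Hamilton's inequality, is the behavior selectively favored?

Yes

Hamilton's rule: the trait is favored when the sum of r·B over every recipient exceeds the actor's cost C.
r to a half-sibling = 1/4 (half-sibs share one parent — one path of length 2: r = (1/2)^2 = 1/4).
r to a grandoffspring = 0.25 (two parent–offspring links: r = (1/2)^2 = 1/4).
r to a full sibling = 0.5 (full sibs share both parents — two paths of length 2: r = 2·(1/2)^2 = 1/2).
r to a full niece or nephew = 0.25 (full aunt/uncle↔niece/nephew: two paths of length 3 through the shared grandparent pair: r = 2·(1/2)^3 = 1/4).
Summing one r·B term per recipient: 2·0.25·0.308 + 2·0.25·0.0573 + 4·0.5·0.42 + 3·0.25·0.356 = 1.28965.
1.28965 > 0.38: the indirect benefit exceeds the cost.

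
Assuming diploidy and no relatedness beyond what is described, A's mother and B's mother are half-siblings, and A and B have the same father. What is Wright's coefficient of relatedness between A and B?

0.3125

With two independent routes of shared ancestry, r is the sum of the two contributions.
A and B are related in two ways: half first cousins through their mothers (r = 1/16) and half-sibs through their shared father (r = 1/4).
r = 1/16 + 1/4 = 5/16 = 0.3125.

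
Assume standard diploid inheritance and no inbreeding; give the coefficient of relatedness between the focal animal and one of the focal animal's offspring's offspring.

Each parent–offspring link contributes a factor of 1/2, and independent paths through distinct common ancestors add.
Two parent–offspring links: r = (1/2)^2 = 1/4.

0.25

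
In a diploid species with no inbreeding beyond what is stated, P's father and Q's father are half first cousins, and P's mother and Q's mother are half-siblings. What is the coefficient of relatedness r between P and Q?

0.078125

Wright's path rule: contributions from independent ancestry routes add.
P and Q are related in two ways: half second cousins through their fathers (r = 1/64) and half first cousins through their mothers (r = 1/16).
r = 1/64 + 1/16 = 5/64 = 0.078125.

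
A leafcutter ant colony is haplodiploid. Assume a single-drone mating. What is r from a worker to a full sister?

0.75

Haplodiploid full sisters inherit their father's entire haploid genome identically (contributing 1/2) and on average half of their mother's contribution (1/2 · 1/2 = 1/4); r = 1/2 + 1/4 = 3/4.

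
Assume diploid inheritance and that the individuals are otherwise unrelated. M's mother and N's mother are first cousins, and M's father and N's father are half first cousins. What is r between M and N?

With two independent routes of shared ancestry, r is the sum of the two contributions.
M and N are related in two ways: second cousins through their mothers (r = 1/32) and half second cousins through their fathers (r = 1/64).
r = 1/32 + 1/64 = 3/64 = 0.046875.

0.046875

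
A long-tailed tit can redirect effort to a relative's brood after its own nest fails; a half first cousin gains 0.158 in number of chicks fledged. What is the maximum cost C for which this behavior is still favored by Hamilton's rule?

r to a half first cousin = 0.0625 (half first cousins share one grandparent — one path of length 4: r = (1/2)^4 = 1/16).
Hamilton's rule: n·r·B > C, so the trait is favored while C < n·r·B = 1·0.0625·0.158 = 0.009875.

0.009875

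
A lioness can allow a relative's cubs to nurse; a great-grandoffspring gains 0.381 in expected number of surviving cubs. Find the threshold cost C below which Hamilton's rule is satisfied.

r to a great-grandoffspring = 0.125 (three parent–offspring links: r = (1/2)^3 = 1/8).
Hamilton's rule: n·r·B > C, so the trait is favored while C < n·r·B = 1·0.125·0.381 = 0.047625.

0.047625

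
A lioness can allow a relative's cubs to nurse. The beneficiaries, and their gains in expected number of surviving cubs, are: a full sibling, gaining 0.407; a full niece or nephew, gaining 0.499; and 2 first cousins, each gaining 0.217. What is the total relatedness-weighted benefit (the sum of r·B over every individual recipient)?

0.3825

r to a full sibling = 1/2 (full sibs share both parents — two paths of length 2: r = 2·(1/2)^2 = 1/2).
r to a full niece or nephew = 1/4 (full aunt/uncle↔niece/nephew: two paths of length 3 through the shared grandparent pair: r = 2·(1/2)^3 = 1/4).
r to a first cousin = 0.125 (first cousins share one grandparent pair — two paths of length 4: r = 2·(1/2)^4 = 1/8).
Summing one r·B term per recipient: 1·0.5·0.407 + 1·0.25·0.499 + 2·0.125·0.217 = 0.3825.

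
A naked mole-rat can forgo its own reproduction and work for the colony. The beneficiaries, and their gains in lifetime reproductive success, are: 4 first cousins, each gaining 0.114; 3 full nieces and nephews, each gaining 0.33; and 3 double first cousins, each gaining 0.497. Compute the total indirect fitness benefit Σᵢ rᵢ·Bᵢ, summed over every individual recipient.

r to a first cousin = 0.125 (first cousins share one grandparent pair — two paths of length 4: r = 2·(1/2)^4 = 1/8).
r to a full niece or nephew = 0.25 (full aunt/uncle↔niece/nephew: two paths of length 3 through the shared grandparent pair: r = 2·(1/2)^3 = 1/4).
r to a double first cousin = 1/4 (double first cousins share both grandparent pairs — four paths of length 4: r = 4·(1/2)^4 = 1/4).
Summing one r·B term per recipient: 4·0.125·0.114 + 3·0.25·0.33 + 3·0.25·0.497 = 0.67725.

0.67725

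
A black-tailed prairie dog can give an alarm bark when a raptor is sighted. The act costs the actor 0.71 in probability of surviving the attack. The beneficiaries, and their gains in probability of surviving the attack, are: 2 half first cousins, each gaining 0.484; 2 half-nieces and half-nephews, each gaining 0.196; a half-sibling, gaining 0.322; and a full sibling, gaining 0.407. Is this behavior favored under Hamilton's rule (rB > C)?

Hamilton's rule: the trait is favored when the sum of r·B over every recipient exceeds the actor's cost C.
r to a half first cousin = 1/16 (half first cousins share one grandparent — one path of length 4: r = (1/2)^4 = 1/16).
r to a half-niece or half-nephew = 1/8 (half-aunt/uncle↔niece/nephew: one path of length 3: r = (1/2)^3 = 1/8).
r to a half-sibling = 0.25 (half-sibs share one parent — one path of length 2: r = (1/2)^2 = 1/4).
r to a full sibling = 1/2 (full sibs share both parents — two paths of length 2: r = 2·(1/2)^2 = 1/2).
Summing one r·B term per recipient: 2·0.0625·0.484 + 2·0.125·0.196 + 1·0.25·0.322 + 1·0.5·0.407 = 0.3935.
0.3935 < 0.71: the indirect benefit is less than the cost.

No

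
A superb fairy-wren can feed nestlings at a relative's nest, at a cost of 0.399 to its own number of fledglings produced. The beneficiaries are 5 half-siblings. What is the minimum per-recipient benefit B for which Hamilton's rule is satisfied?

0.3192

r to a half-sibling = 0.25 (half-sibs share one parent — one path of length 2: r = (1/2)^2 = 1/4).
Hamilton's rule with n recipients of equal r: n·r·B > C, so B > C/(n·r) = 0.399/(5·0.25) = 0.3192.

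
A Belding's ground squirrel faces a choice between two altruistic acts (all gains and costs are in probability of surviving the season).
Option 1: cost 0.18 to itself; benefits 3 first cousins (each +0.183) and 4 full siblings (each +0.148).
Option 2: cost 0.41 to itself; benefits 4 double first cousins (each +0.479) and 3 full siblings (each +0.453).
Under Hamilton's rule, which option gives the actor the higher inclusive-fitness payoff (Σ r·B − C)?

Option 2

Option 1: r to a first cousin = 0.125.
Option 1: r to a full sibling = 0.5.
Option 1: Σ r·B − C = (3·0.125·0.183 + 4·0.5·0.148) − 0.18 = 0.184625.
Option 2: r to a double first cousin = 0.25.
Option 2: r to a full sibling = 0.5.
Option 2: Σ r·B − C = (4·0.25·0.479 + 3·0.5·0.453) − 0.41 = 0.7485.
Option 2 has the higher net inclusive-fitness payoff.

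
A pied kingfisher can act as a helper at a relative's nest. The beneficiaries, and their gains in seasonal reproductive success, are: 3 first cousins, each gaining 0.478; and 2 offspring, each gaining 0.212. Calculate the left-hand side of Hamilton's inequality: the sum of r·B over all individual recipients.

r to a first cousin = 1/8 (first cousins share one grandparent pair — two paths of length 4: r = 2·(1/2)^4 = 1/8).
r to an offspring = 1/2 (one parent–offspring link: r = (1/2)^1 = 1/2).
Summing one r·B term per recipient: 3·0.125·0.478 + 2·0.5·0.212 = 0.39125.

0.39125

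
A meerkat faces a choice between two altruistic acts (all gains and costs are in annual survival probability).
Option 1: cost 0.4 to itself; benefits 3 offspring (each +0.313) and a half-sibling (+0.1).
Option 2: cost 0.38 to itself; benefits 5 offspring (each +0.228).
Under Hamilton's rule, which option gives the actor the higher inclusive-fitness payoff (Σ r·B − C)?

Option 1: r to an offspring = 0.5.
Option 1: r to a half-sibling = 0.25.
Option 1: Σ r·B − C = (3·0.5·0.313 + 1·0.25·0.1) − 0.4 = 0.0945.
Option 2: r to an offspring = 0.5.
Option 2: Σ r·B − C = (5·0.5·0.228) − 0.38 = 0.19.
Option 2 has the higher net inclusive-fitness payoff.

Option 2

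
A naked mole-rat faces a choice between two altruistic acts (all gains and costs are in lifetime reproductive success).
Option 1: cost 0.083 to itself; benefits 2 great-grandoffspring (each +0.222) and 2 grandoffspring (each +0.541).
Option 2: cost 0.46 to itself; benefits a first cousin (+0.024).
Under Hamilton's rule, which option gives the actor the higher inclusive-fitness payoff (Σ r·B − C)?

Option 1: r to a great-grandoffspring = 0.125.
Option 1: r to a grandoffspring = 0.25.
Option 1: Σ r·B − C = (2·0.125·0.222 + 2·0.25·0.541) − 0.083 = 0.243.
Option 2: r to a first cousin = 0.125.
Option 2: Σ r·B − C = (1·0.125·0.024) − 0.46 = -0.457.
Option 1 has the higher net inclusive-fitness payoff.

Option 1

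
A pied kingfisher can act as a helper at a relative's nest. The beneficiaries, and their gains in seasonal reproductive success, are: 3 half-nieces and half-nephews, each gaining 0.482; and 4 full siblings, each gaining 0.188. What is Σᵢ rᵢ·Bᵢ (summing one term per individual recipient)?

0.55675

r to a half-niece or half-nephew = 1/8 (half-aunt/uncle↔niece/nephew: one path of length 3: r = (1/2)^3 = 1/8).
r to a full sibling = 0.5 (full sibs share both parents — two paths of length 2: r = 2·(1/2)^2 = 1/2).
Summing one r·B term per recipient: 3·0.125·0.482 + 4·0.5·0.188 = 0.55675.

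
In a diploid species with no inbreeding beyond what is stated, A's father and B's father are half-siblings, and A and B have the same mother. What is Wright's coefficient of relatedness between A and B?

0.3125

Independent pedigree routes through distinct common ancestors add.
A and B are related in two ways: half first cousins through their fathers (r = 1/16) and half-sibs through their shared mother (r = 1/4).
r = 1/16 + 1/4 = 0.3125.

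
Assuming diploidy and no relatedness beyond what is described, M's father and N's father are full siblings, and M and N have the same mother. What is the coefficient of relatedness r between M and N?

0.375

Relatedness sums over independent paths through distinct common ancestors.
M and N are related in two ways: first cousins through their fathers (r = 1/8) and half-sibs through their shared mother (r = 1/4).
r = 1/8 + 1/4 = 3/8 = 0.375.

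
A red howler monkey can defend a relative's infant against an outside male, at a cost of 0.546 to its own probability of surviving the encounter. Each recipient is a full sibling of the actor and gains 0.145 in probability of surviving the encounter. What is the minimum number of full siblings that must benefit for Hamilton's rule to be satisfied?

8

r to a full sibling = 0.5 (full sibs share both parents — two paths of length 2: r = 2·(1/2)^2 = 1/2).
Hamilton's rule: n·r·B > C  ⇒  n > C/(r·B) = 0.546/(0.5·0.145) = 7.531.
The smallest integer exceeding 7.531 is 8.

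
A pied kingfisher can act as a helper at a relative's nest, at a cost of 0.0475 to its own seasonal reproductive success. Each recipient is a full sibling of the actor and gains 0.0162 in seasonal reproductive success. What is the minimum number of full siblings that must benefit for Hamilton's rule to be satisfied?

6

r to a full sibling = 0.5 (full sibs share both parents — two paths of length 2: r = 2·(1/2)^2 = 1/2).
Hamilton's rule: n·r·B > C  ⇒  n > C/(r·B) = 0.0475/(0.5·0.0162) = 5.864.
The smallest integer exceeding 5.864 is 6.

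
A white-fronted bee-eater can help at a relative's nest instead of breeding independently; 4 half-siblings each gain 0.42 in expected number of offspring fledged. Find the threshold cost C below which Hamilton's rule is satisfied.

0.42

r to a half-sibling = 0.25 (half-sibs share one parent — one path of length 2: r = (1/2)^2 = 1/4).
Hamilton's rule: n·r·B > C, so the trait is favored while C < n·r·B = 4·0.25·0.42 = 0.42.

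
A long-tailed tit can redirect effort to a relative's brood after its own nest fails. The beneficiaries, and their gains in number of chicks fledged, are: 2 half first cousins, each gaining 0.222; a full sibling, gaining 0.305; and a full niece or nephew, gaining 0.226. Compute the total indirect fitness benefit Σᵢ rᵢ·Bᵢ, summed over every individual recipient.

0.23675

r to a half first cousin = 0.0625 (half first cousins share one grandparent — one path of length 4: r = (1/2)^4 = 1/16).
r to a full sibling = 1/2 (full sibs share both parents — two paths of length 2: r = 2·(1/2)^2 = 1/2).
r to a full niece or nephew = 0.25 (full aunt/uncle↔niece/nephew: two paths of length 3 through the shared grandparent pair: r = 2·(1/2)^3 = 1/4).
Summing one r·B term per recipient: 2·0.0625·0.222 + 1·0.5·0.305 + 1·0.25·0.226 = 0.23675.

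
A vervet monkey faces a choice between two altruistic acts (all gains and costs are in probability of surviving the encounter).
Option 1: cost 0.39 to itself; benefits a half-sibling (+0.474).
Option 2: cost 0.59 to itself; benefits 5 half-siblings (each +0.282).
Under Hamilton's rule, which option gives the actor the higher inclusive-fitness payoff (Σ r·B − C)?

Option 1: r to a half-sibling = 0.25.
Option 1: Σ r·B − C = (1·0.25·0.474) − 0.39 = -0.2715.
Option 2: r to a half-sibling = 0.25.
Option 2: Σ r·B − C = (5·0.25·0.282) − 0.59 = -0.2375.
Option 2 has the higher net inclusive-fitness payoff.

Option 2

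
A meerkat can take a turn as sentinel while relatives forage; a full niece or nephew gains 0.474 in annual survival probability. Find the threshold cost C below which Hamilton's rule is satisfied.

0.1185

r to a full niece or nephew = 1/4 (full aunt/uncle↔niece/nephew: two paths of length 3 through the shared grandparent pair: r = 2·(1/2)^3 = 1/4).
Hamilton's rule: n·r·B > C, so the trait is favored while C < n·r·B = 1·0.25·0.474 = 0.1185.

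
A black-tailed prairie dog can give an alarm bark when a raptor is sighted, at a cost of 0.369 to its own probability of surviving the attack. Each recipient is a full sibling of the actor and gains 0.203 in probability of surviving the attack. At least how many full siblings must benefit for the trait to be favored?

r to a full sibling = 1/2 (full sibs share both parents — two paths of length 2: r = 2·(1/2)^2 = 1/2).
Hamilton's rule: n·r·B > C  ⇒  n > C/(r·B) = 0.369/(0.5·0.203) = 3.635.
The smallest integer exceeding 3.635 is 4.

4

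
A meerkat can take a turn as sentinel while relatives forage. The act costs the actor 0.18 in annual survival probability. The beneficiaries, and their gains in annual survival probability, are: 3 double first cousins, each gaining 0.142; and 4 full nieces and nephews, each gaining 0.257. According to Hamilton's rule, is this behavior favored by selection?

Hamilton's rule: the trait is favored when the sum of r·B over every recipient exceeds the actor's cost C.
r to a double first cousin = 0.25 (double first cousins share both grandparent pairs — four paths of length 4: r = 4·(1/2)^4 = 1/4).
r to a full niece or nephew = 1/4 (full aunt/uncle↔niece/nephew: two paths of length 3 through the shared grandparent pair: r = 2·(1/2)^3 = 1/4).
Summing one r·B term per recipient: 3·0.25·0.142 + 4·0.25·0.257 = 0.3635.
0.3635 > 0.18: the indirect benefit exceeds the cost.

Yes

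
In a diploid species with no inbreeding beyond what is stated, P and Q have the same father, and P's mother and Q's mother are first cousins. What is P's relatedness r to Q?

Relatedness sums over independent paths through distinct common ancestors.
P and Q are related in two ways: half-sibs through their shared father (r = 1/4) and second cousins through their mothers (r = 1/32).
r = 1/4 + 1/32 = 9/32 = 0.28125.

0.28125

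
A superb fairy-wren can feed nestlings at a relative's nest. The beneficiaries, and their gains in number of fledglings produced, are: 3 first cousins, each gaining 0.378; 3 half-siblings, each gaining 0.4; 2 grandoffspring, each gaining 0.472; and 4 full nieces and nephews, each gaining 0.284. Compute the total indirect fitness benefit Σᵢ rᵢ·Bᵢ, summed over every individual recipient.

r to a first cousin = 1/8 (first cousins share one grandparent pair — two paths of length 4: r = 2·(1/2)^4 = 1/8).
r to a half-sibling = 0.25 (half-sibs share one parent — one path of length 2: r = (1/2)^2 = 1/4).
r to a grandoffspring = 0.25 (two parent–offspring links: r = (1/2)^2 = 1/4).
r to a full niece or nephew = 0.25 (full aunt/uncle↔niece/nephew: two paths of length 3 through the shared grandparent pair: r = 2·(1/2)^3 = 1/4).
Summing one r·B term per recipient: 3·0.125·0.378 + 3·0.25·0.4 + 2·0.25·0.472 + 4·0.25·0.284 = 0.96175.

0.96175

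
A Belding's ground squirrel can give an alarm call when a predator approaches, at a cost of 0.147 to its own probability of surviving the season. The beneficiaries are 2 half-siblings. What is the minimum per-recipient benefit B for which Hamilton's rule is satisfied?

r to a half-sibling = 0.25 (half-sibs share one parent — one path of length 2: r = (1/2)^2 = 1/4).
Hamilton's rule with n recipients of equal r: n·r·B > C, so B > C/(n·r) = 0.147/(2·0.25) = 0.294.

0.294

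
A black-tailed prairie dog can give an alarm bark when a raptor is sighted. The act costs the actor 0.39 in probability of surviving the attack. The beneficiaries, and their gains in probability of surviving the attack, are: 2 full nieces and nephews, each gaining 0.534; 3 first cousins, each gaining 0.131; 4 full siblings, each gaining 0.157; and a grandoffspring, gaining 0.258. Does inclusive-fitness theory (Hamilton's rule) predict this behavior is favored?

Hamilton's rule: the trait is favored when the sum of r·B over every recipient exceeds the actor's cost C.
r to a full niece or nephew = 1/4 (full aunt/uncle↔niece/nephew: two paths of length 3 through the shared grandparent pair: r = 2·(1/2)^3 = 1/4).
r to a first cousin = 1/8 (first cousins share one grandparent pair — two paths of length 4: r = 2·(1/2)^4 = 1/8).
r to a full sibling = 0.5 (full sibs share both parents — two paths of length 2: r = 2·(1/2)^2 = 1/2).
r to a grandoffspring = 1/4 (two parent–offspring links: r = (1/2)^2 = 1/4).
Summing one r·B term per recipient: 2·0.25·0.534 + 3·0.125·0.131 + 4·0.5·0.157 + 1·0.25·0.258 = 0.694625.
0.694625 > 0.39: the indirect benefit exceeds the cost.

Yes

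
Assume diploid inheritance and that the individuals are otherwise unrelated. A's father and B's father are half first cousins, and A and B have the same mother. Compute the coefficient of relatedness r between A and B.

0.265625

Relatedness sums over independent paths through distinct common ancestors.
A and B are related in two ways: half second cousins through their fathers (r = 1/64) and half-sibs through their shared mother (r = 1/4).
r = 1/64 + 1/4 = 17/64 = 0.265625.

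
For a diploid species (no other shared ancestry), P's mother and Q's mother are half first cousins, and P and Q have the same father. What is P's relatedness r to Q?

With two independent routes of shared ancestry, r is the sum of the two contributions.
P and Q are related in two ways: half second cousins through their mothers (r = 1/64) and half-sibs through their shared father (r = 1/4).
r = 1/64 + 1/4 = 17/64 = 0.265625.

0.265625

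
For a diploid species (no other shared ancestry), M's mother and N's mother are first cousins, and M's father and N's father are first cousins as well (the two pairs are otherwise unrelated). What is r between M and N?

0.0625

Wright's path rule: contributions from independent ancestry routes add.
M and N are related in two ways: second cousins through their mothers (r = 1/32) and second cousins through their fathers (r = 1/32).
r = 1/32 + 1/32 = 0.0625.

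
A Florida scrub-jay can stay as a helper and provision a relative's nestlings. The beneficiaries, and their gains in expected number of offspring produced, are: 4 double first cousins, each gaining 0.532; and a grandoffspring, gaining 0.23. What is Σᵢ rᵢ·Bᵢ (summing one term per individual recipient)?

r to a double first cousin = 1/4 (double first cousins share both grandparent pairs — four paths of length 4: r = 4·(1/2)^4 = 1/4).
r to a grandoffspring = 0.25 (two parent–offspring links: r = (1/2)^2 = 1/4).
Summing one r·B term per recipient: 4·0.25·0.532 + 1·0.25·0.23 = 0.5895.

0.5895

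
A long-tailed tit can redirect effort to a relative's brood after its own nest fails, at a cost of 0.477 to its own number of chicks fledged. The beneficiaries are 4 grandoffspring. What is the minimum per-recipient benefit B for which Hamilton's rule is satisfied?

r to a grandoffspring = 0.25 (two parent–offspring links: r = (1/2)^2 = 1/4).
Hamilton's rule with n recipients of equal r: n·r·B > C, so B > C/(n·r) = 0.477/(4·0.25) = 0.477.

0.477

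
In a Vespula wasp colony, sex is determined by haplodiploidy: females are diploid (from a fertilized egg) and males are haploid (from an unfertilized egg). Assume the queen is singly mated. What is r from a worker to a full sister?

0.75

Haplodiploid full sisters inherit their father's entire haploid genome identically (contributing 1/2) and on average half of their mother's contribution (1/2 · 1/2 = 1/4); r = 1/2 + 1/4 = 3/4.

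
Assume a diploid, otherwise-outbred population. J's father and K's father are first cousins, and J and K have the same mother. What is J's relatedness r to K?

Wright's path rule: contributions from independent ancestry routes add.
J and K are related in two ways: second cousins through their fathers (r = 1/32) and half-sibs through their shared mother (r = 1/4).
r = 1/32 + 1/4 = 0.28125.

0.28125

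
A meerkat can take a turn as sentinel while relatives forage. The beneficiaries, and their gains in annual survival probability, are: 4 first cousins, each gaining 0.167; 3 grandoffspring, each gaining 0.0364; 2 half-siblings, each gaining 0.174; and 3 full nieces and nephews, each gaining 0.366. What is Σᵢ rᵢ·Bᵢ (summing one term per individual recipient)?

0.4723

r to a first cousin = 1/8 (first cousins share one grandparent pair — two paths of length 4: r = 2·(1/2)^4 = 1/8).
r to a grandoffspring = 0.25 (two parent–offspring links: r = (1/2)^2 = 1/4).
r to a half-sibling = 1/4 (half-sibs share one parent — one path of length 2: r = (1/2)^2 = 1/4).
r to a full niece or nephew = 0.25 (full aunt/uncle↔niece/nephew: two paths of length 3 through the shared grandparent pair: r = 2·(1/2)^3 = 1/4).
Summing one r·B term per recipient: 4·0.125·0.167 + 3·0.25·0.0364 + 2·0.25·0.174 + 3·0.25·0.366 = 0.4723.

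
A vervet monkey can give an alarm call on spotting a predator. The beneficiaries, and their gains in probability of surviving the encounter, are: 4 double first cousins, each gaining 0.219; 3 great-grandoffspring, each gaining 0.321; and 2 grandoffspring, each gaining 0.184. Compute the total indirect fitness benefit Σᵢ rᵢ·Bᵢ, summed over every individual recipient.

0.431375

r to a double first cousin = 0.25 (double first cousins share both grandparent pairs — four paths of length 4: r = 4·(1/2)^4 = 1/4).
r to a great-grandoffspring = 1/8 (three parent–offspring links: r = (1/2)^3 = 1/8).
r to a grandoffspring = 1/4 (two parent–offspring links: r = (1/2)^2 = 1/4).
Summing one r·B term per recipient: 4·0.25·0.219 + 3·0.125·0.321 + 2·0.25·0.184 = 0.431375.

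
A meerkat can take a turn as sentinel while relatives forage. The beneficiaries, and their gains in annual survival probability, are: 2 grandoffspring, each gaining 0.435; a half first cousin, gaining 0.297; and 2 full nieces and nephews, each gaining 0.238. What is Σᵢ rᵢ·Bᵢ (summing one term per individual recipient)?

0.3550625

r to a grandoffspring = 0.25 (two parent–offspring links: r = (1/2)^2 = 1/4).
r to a half first cousin = 1/16 (half first cousins share one grandparent — one path of length 4: r = (1/2)^4 = 1/16).
r to a full niece or nephew = 0.25 (full aunt/uncle↔niece/nephew: two paths of length 3 through the shared grandparent pair: r = 2·(1/2)^3 = 1/4).
Summing one r·B term per recipient: 2·0.25·0.435 + 1·0.0625·0.297 + 2·0.25·0.238 = 0.3550625.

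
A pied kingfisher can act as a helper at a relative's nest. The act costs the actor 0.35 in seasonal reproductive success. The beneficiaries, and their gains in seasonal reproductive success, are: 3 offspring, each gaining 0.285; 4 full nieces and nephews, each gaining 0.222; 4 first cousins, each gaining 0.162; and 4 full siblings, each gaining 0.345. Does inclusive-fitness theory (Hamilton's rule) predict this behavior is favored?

Yes

Hamilton's rule: the trait is favored when the sum of r·B over every recipient exceeds the actor's cost C.
r to an offspring = 0.5 (one parent–offspring link: r = (1/2)^1 = 1/2).
r to a full niece or nephew = 0.25 (full aunt/uncle↔niece/nephew: two paths of length 3 through the shared grandparent pair: r = 2·(1/2)^3 = 1/4).
r to a first cousin = 1/8 (first cousins share one grandparent pair — two paths of length 4: r = 2·(1/2)^4 = 1/8).
r to a full sibling = 0.5 (full sibs share both parents — two paths of length 2: r = 2·(1/2)^2 = 1/2).
Summing one r·B term per recipient: 3·0.5·0.285 + 4·0.25·0.222 + 4·0.125·0.162 + 4·0.5·0.345 = 1.4205.
1.4205 > 0.35: the indirect benefit exceeds the cost.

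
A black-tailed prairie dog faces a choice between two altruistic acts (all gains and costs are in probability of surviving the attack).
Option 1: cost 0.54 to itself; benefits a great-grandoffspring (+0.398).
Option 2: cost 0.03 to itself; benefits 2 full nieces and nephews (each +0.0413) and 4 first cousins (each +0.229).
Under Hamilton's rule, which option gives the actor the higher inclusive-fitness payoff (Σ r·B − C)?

Option 2

Option 1: r to a great-grandoffspring = 0.125.
Option 1: Σ r·B − C = (1·0.125·0.398) − 0.54 = -0.49025.
Option 2: r to a full niece or nephew = 0.25.
Option 2: r to a first cousin = 0.125.
Option 2: Σ r·B − C = (2·0.25·0.0413 + 4·0.125·0.229) − 0.03 = 0.10515.
Option 2 has the higher net inclusive-fitness payoff.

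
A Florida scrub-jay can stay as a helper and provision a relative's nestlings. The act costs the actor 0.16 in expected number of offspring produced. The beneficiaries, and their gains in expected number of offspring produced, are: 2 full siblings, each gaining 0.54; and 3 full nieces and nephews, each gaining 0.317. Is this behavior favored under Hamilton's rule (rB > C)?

Hamilton's rule: the trait is favored when the sum of r·B over every recipient exceeds the actor's cost C.
r to a full sibling = 0.5 (full sibs share both parents — two paths of length 2: r = 2·(1/2)^2 = 1/2).
r to a full niece or nephew = 0.25 (full aunt/uncle↔niece/nephew: two paths of length 3 through the shared grandparent pair: r = 2·(1/2)^3 = 1/4).
Summing one r·B term per recipient: 2·0.5·0.54 + 3·0.25·0.317 = 0.77775.
0.77775 > 0.16: the indirect benefit exceeds the cost.

Yes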